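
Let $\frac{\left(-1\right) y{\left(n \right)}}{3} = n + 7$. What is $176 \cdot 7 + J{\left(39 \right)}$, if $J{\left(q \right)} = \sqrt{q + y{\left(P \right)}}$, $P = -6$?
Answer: $1238$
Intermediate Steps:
$y{\left(n \right)} = -21 - 3 n$ ($y{\left(n \right)} = - 3 \left(n + 7\right) = - 3 \left(7 + n\right) = -21 - 3 n$)
$J{\left(q \right)} = \sqrt{-3 + q}$ ($J{\left(q \right)} = \sqrt{q - 3} = \sqrt{-3 + q}$)
$176 \cdot 7 + J{\left(39 \right)} = 176 \cdot 7 + \sqrt{-3 + 39} = 1232 + \sqrt{36} = 1232 + 6 = 1238$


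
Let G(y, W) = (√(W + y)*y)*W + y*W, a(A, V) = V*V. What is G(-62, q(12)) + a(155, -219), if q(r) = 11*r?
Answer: 39777 - 8184*√70 ≈ -28695.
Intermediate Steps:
a(A, V) = V²
G(y, W) = W*y + W*y*√(W + y) (G(y, W) = (y*√(W + y))*W + W*y = W*y*√(W + y) + W*y = W*y + W*y*√(W + y))
G(-62, q(12)) + a(155, -219) = (11*12)*(-62)*(1 + √(11*12 - 62)) + (-219)² = 132*(-62)*(1 + √(132 - 62)) + 47961 = 132*(-62)*(1 + √70) + 47961 = (-8184 - 8184*√70) + 47961 = 39777 - 8184*√70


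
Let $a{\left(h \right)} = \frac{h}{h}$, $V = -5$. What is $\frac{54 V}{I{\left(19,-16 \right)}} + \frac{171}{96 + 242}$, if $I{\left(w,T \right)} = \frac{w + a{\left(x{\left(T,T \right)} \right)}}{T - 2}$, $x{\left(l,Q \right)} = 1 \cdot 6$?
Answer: $\frac{82305}{338} \approx 243.51$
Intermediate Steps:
$x{\left(l,Q \right)} = 6$
$a{\left(h \right)} = 1$
$I{\left(w,T \right)} = \frac{1 + w}{-2 + T}$ ($I{\left(w,T \right)} = \frac{w + 1}{T - 2} = \frac{1 + w}{-2 + T}$)
$\frac{54 V}{I{\left(19,-16 \right)}} + \frac{171}{96 + 242} = \frac{54 \left(-5\right)}{\frac{1}{-2 - 16} \left(1 + 19\right)} + \frac{171}{96 + 242} = - \frac{270}{\frac{1}{-18} \cdot 20} + \frac{171}{338} = - \frac{270}{\left(- \frac{1}{18}\right) 20} + 171 \cdot \frac{1}{338} = - \frac{270}{- \frac{10}{9}} + \frac{171}{338} = \left(-270\right) \left(- \frac{9}{10}\right) + \frac{171}{338} = 243 + \frac{171}{338} = \frac{82305}{338}$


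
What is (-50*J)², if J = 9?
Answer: 202500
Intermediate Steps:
(-50*J)² = (-50*9)² = (-450)² = 202500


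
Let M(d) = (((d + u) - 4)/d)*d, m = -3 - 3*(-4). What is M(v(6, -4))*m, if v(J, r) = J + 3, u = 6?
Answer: 99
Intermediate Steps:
v(J, r) = 3 + J
m = 9 (m = -3 + 12 = 9)
M(d) = 2 + d (M(d) = (((d + 6) - 4)/d)*d = (((6 + d) - 4)/d)*d = ((2 + d)/d)*d = 2 + d)
M(v(6, -4))*m = (2 + (3 + 6))*9 = (2 + 9)*9 = 11*9 = 99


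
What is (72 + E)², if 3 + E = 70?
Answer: 19321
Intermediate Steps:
E = 67 (E = -3 + 70 = 67)
(72 + E)² = (72 + 67)² = 139² = 19321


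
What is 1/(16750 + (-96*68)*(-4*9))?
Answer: 1/251758 ≈ 3.9721e-6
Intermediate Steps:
1/(16750 + (-96*68)*(-4*9)) = 1/(16750 - 6528*(-36)) = 1/(16750 + 235008) = 1/251758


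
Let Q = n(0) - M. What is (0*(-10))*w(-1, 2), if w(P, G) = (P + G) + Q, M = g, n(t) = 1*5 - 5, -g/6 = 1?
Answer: 0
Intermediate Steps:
g = -6 (g = -6*1 = -6)
n(t) = 0 (n(t) = 5 - 5 = 0)
M = -6
Q = 6 (Q = 0 - 1*(-6) = 0 + 6 = 6)
w(P, G) = 6 + G + P (w(P, G) = (P + G) + 6 = (G + P) + 6 = 6 + G + P)
(0*(-10))*w(-1, 2) = (0*(-10))*(6 + 2 - 1) = 0*7 = 0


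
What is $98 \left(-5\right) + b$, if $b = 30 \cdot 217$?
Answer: $6020$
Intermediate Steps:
$b = 6510$
$98 \left(-5\right) + b = 98 \left(-5\right) + 6510 = -490 + 6510 = 6020$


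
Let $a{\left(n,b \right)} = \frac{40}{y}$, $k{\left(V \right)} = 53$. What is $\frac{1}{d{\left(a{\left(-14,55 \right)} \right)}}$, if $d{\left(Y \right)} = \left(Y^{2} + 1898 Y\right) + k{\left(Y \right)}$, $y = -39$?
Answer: $- \frac{1521}{2878667} \approx -0.00052837$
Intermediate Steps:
$a{\left(n,b \right)} = - \frac{40}{39}$ ($a{\left(n,b \right)} = \frac{40}{-39} = 40 \left(- \frac{1}{39}\right) = - \frac{40}{39}$)
$d{\left(Y \right)} = 53 + Y^{2} + 1898 Y$ ($d{\left(Y \right)} = \left(Y^{2} + 1898 Y\right) + 53 = 53 + Y^{2} + 1898 Y$)
$\frac{1}{d{\left(a{\left(-14,55 \right)} \right)}} = \frac{1}{53 + \left(- \frac{40}{39}\right)^{2} + 1898 \left(- \frac{40}{39}\right)} = \frac{1}{53 + \frac{1600}{1521} - \frac{5840}{3}} = \frac{1}{- \frac{2878667}{1521}} = - \frac{1521}{2878667}$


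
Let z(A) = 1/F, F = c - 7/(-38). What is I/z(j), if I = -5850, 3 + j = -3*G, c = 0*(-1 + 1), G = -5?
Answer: -20475/19 ≈ -1077.6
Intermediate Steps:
c = 0 (c = 0*0 = 0)
F = 7/38 (F = 0 - 7/(-38) = 0 - 7*(-1)/38 = 0 - 1*(-7/38) = 0 + 7/38 = 7/38 ≈ 0.18421)
j = 12 (j = -3 - 3*(-5) = -3 + 15 = 12)
z(A) = 38/7 (z(A) = 1/(7/38) = 38/7)
I/z(j) = -5850/38/7 = -5850*7/38 = -20475/19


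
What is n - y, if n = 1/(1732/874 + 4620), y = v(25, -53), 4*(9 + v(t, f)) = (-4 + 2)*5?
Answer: 11614103/1009903 ≈ 11.500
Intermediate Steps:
v(t, f) = -23/2 (v(t, f) = -9 + ((-4 + 2)*5)/4 = -9 + (-2*5)/4 = -9 + (1/4)*(-10) = -9 - 5/2 = -23/2)
y = -23/2 ≈ -11.500
n = 437/2019806 (n = 1/(1732*(1/874) + 4620) = 1/(866/437 + 4620) = 1/(2019806/437) = 437/2019806 ≈ 0.00021636)
n - y = 437/2019806 - 1*(-23/2) = 437/2019806 + 23/2 = 11614103/1009903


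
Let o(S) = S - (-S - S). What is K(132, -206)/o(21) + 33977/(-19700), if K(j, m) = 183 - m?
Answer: 5522749/1241100 ≈ 4.4499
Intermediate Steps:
o(S) = 3*S (o(S) = S - (-2)*S = S + 2*S = 3*S)
K(132, -206)/o(21) + 33977/(-19700) = (183 - 1*(-206))/((3*21)) + 33977/(-19700) = (183 + 206)/63 + 33977*(-1/19700) = 389*(1/63) - 33977/19700 = 389/63 - 33977/19700 = 5522749/1241100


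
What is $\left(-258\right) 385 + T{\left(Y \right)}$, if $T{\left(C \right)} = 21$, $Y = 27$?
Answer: $-99309$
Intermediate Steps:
$\left(-258\right) 385 + T{\left(Y \right)} = \left(-258\right) 385 + 21 = -99330 + 21 = -99309$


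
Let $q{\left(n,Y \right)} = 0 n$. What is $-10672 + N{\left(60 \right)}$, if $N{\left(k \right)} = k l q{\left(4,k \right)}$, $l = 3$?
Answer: $-10672$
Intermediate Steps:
$q{\left(n,Y \right)} = 0$
$N{\left(k \right)} = 0$ ($N{\left(k \right)} = k 3 \cdot 0 = 3 k 0 = 0$)
$-10672 + N{\left(60 \right)} = -10672 + 0 = -10672$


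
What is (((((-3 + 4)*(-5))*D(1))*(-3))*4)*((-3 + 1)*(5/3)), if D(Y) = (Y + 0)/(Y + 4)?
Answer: -40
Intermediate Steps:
D(Y) = Y/(4 + Y)
(((((-3 + 4)*(-5))*D(1))*(-3))*4)*((-3 + 1)*(5/3)) = (((((-3 + 4)*(-5))*(1/(4 + 1)))*(-3))*4)*((-3 + 1)*(5/3)) = ((((1*(-5))*(1/5))*(-3))*4)*(-10/3) = ((-5/5*(-3))*4)*(-2*5/3) = ((-5*⅕*(-3))*4)*(-10/3) = (-1*(-3)*4)*(-10/3) = (3*4)*(-10/3) = 12*(-10/3) = -40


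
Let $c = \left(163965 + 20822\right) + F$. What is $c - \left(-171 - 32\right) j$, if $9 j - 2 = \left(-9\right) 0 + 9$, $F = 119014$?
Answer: $\frac{2736442}{9} \approx 3.0405 \cdot 10^{5}$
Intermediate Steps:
$j = \frac{11}{9}$ ($j = \frac{2}{9} + \frac{\left(-9\right) 0 + 9}{9} = \frac{2}{9} + \frac{0 + 9}{9} = \frac{2}{9} + \frac{1}{9} \cdot 9 = \frac{2}{9} + 1 = \frac{11}{9} \approx 1.2222$)
$c = 303801$ ($c = \left(163965 + 20822\right) + 119014 = 184787 + 119014 = 303801$)
$c - \left(-171 - 32\right) j = 303801 - \left(-171 - 32\right) \frac{11}{9} = 303801 - \left(-203\right) \frac{11}{9} = 303801 - - \frac{2233}{9} = 303801 + \frac{2233}{9} = \frac{2736442}{9}$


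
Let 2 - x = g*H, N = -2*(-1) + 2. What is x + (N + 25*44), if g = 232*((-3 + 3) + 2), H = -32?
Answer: 15954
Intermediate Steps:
N = 4 (N = 2 + 2 = 4)
g = 464 (g = 232*(0 + 2) = 232*2 = 464)
x = 14850 (x = 2 - 464*(-32) = 2 - 1*(-14848) = 2 + 14848 = 14850)
x + (N + 25*44) = 14850 + (4 + 25*44) = 14850 + (4 + 1100) = 14850 + 1104 = 15954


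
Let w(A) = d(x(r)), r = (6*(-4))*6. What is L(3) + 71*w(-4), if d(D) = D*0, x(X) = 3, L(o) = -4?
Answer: -4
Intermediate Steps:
r = -144 (r = -24*6 = -144)
d(D) = 0
w(A) = 0
L(3) + 71*w(-4) = -4 + 71*0 = -4 + 0 = -4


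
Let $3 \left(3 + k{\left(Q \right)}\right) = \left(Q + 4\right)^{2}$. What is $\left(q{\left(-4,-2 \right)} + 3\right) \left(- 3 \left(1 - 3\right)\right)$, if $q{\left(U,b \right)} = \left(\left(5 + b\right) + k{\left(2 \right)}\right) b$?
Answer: $-126$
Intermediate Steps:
$k{\left(Q \right)} = -3 + \frac{\left(4 + Q\right)^{2}}{3}$ ($k{\left(Q \right)} = -3 + \frac{\left(Q + 4\right)^{2}}{3} = -3 + \frac{\left(4 + Q\right)^{2}}{3}$)
$q{\left(U,b \right)} = b \left(14 + b\right)$ ($q{\left(U,b \right)} = \left(\left(5 + b\right) - \left(3 - \frac{\left(4 + 2\right)^{2}}{3}\right)\right) b = \left(\left(5 + b\right) - \left(3 - \frac{6^{2}}{3}\right)\right) b = \left(\left(5 + b\right) + \left(-3 + \frac{1}{3} \cdot 36\right)\right) b = \left(\left(5 + b\right) + \left(-3 + 12\right)\right) b = \left(\left(5 + b\right) + 9\right) b = \left(14 + b\right) b = b \left(14 + b\right)$)
$\left(q{\left(-4,-2 \right)} + 3\right) \left(- 3 \left(1 - 3\right)\right) = \left(- 2 \left(14 - 2\right) + 3\right) \left(- 3 \left(1 - 3\right)\right) = \left(\left(-2\right) 12 + 3\right) \left(\left(-3\right) \left(-2\right)\right) = \left(-24 + 3\right) 6 = \left(-21\right) 6 = -126$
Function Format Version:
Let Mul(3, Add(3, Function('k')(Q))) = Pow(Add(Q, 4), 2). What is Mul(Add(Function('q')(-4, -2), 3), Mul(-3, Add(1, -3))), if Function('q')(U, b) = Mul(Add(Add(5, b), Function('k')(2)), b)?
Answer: -126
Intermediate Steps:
Function('k')(Q) = Add(-3, Mul(Rational(1, 3), Pow(Add(4, Q), 2))) (Function('k')(Q) = Add(-3, Mul(Rational(1, 3), Pow(Add(Q, 4), 2))) = Add(-3, Mul(Rational(1, 3), Pow(Add(4, Q), 2))))
Function('q')(U, b) = Mul(b, Add(14, b)) (Function('q')(U, b) = Mul(Add(Add(5, b), Add(-3, Mul(Rational(1, 3), Pow(Add(4, 2), 2)))), b) = Mul(Add(Add(5, b), Add(-3, Mul(Rational(1, 3), Pow(6, 2)))), b) = Mul(Add(Add(5, b), Add(-3, Mul(Rational(1, 3), 36))), b) = Mul(Add(Add(5, b), Add(-3, 12)), b) = Mul(Add(Add(5, b), 9), b) = Mul(Add(14, b), b) = Mul(b, Add(14, b)))
Mul(Add(Function('q')(-4, -2), 3), Mul(-3, Add(1, -3))) = Mul(Add(Mul(-2, Add(14, -2)), 3), Mul(-3, Add(1, -3))) = Mul(Add(Mul(-2, 12), 3), Mul(-3, -2)) = Mul(Add(-24, 3), 6) = Mul(-21, 6) = -126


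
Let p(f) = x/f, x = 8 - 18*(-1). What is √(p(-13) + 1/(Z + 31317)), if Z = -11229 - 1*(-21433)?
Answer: I*√3447945361/41521 ≈ 1.4142*I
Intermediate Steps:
Z = 10204 (Z = -11229 + 21433 = 10204)
x = 26 (x = 8 - 6*(-3) = 8 + 18 = 26)
p(f) = 26/f
√(p(-13) + 1/(Z + 31317)) = √(26/(-13) + 1/(10204 + 31317)) = √(26*(-1/13) + 1/41521) = √(-2 + 1/41521) = √(-83041/41521) = I*√3447945361/41521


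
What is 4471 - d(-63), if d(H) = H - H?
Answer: 4471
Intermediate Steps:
d(H) = 0
4471 - d(-63) = 4471 - 1*0 = 4471 + 0 = 4471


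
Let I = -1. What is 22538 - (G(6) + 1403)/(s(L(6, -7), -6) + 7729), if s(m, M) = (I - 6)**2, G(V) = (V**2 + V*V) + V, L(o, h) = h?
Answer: 175299083/7778 ≈ 22538.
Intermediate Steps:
G(V) = V + 2*V**2 (G(V) = (V**2 + V**2) + V = 2*V**2 + V = V + 2*V**2)
s(m, M) = 49 (s(m, M) = (-1 - 6)**2 = (-7)**2 = 49)
22538 - (G(6) + 1403)/(s(L(6, -7), -6) + 7729) = 22538 - (6*(1 + 2*6) + 1403)/(49 + 7729) = 22538 - (6*(1 + 12) + 1403)/7778 = 22538 - (6*13 + 1403)/7778 = 22538 - (78 + 1403)/7778 = 22538 - 1481/7778 = 175299083/7778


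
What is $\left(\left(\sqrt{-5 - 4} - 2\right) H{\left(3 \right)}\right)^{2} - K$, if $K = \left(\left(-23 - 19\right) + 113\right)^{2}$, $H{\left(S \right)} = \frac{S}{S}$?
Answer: $-5046 - 12 i \approx -5046.0 - 12.0 i$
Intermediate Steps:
$H{\left(S \right)} = 1$
$K = 5041$ ($K = \left(\left(-23 - 19\right) + 113\right)^{2} = \left(-42 + 113\right)^{2} = 71^{2} = 5041$)
$\left(\left(\sqrt{-5 - 4} - 2\right) H{\left(3 \right)}\right)^{2} - K = \left(\left(\sqrt{-5 - 4} - 2\right) 1\right)^{2} - 5041 = \left(\left(\sqrt{-9} - 2\right) 1\right)^{2} - 5041 = \left(\left(3 i - 2\right) 1\right)^{2} - 5041 = \left(\left(-2 + 3 i\right) 1\right)^{2} - 5041 = \left(-2 + 3 i\right)^{2} - 5041 = -5041 + \left(-2 + 3 i\right)^{2}$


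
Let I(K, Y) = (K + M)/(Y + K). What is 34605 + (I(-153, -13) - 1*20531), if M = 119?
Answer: 1168159/83 ≈ 14074.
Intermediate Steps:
I(K, Y) = (119 + K)/(K + Y) (I(K, Y) = (K + 119)/(Y + K) = (119 + K)/(K + Y))
34605 + (I(-153, -13) - 1*20531) = 34605 + ((119 - 153)/(-153 - 13) - 1*20531) = 34605 + (-34/(-166) - 20531) = 34605 + (-1/166*(-34) - 20531) = 34605 + (17/83 - 20531) = 34605 - 1704056/83 = 1168159/83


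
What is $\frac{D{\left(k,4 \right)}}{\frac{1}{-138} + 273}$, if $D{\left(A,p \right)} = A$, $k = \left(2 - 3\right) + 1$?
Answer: $0$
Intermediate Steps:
$k = 0$ ($k = \left(2 - 3\right) + 1 = -1 + 1 = 0$)
$\frac{D{\left(k,4 \right)}}{\frac{1}{-138} + 273} = \frac{1}{\frac{1}{-138} + 273} \cdot 0 = \frac{1}{- \frac{1}{138} + 273} \cdot 0 = \frac{1}{\frac{37673}{138}} \cdot 0 = \frac{138}{37673} \cdot 0 = 0$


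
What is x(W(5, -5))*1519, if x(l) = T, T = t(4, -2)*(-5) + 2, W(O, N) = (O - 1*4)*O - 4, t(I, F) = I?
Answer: -27342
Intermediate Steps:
W(O, N) = -4 + O*(-4 + O) (W(O, N) = (O - 4)*O - 4 = (-4 + O)*O - 4 = O*(-4 + O) - 4 = -4 + O*(-4 + O))
T = -18 (T = 4*(-5) + 2 = -20 + 2 = -18)
x(l) = -18
x(W(5, -5))*1519 = -18*1519 = -27342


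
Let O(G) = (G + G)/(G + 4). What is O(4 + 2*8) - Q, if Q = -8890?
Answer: 26675/3 ≈ 8891.7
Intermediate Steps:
O(G) = 2*G/(4 + G) (O(G) = (2*G)/(4 + G) = 2*G/(4 + G))
O(4 + 2*8) - Q = 2*(4 + 2*8)/(4 + (4 + 2*8)) - 1*(-8890) = 2*(4 + 16)/(4 + (4 + 16)) + 8890 = 2*20/(4 + 20) + 8890 = 2*20/24 + 8890 = 2*20*(1/24) + 8890 = 5/3 + 8890 = 26675/3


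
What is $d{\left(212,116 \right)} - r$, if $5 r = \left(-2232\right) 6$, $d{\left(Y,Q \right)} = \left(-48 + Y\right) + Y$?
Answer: $\frac{15272}{5} \approx 3054.4$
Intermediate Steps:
$d{\left(Y,Q \right)} = -48 + 2 Y$
$r = - \frac{13392}{5}$ ($r = \frac{\left(-2232\right) 6}{5} = \frac{1}{5} \left(-13392\right) = - \frac{13392}{5} \approx -2678.4$)
$d{\left(212,116 \right)} - r = \left(-48 + 2 \cdot 212\right) - - \frac{13392}{5} = \left(-48 + 424\right) + \frac{13392}{5} = 376 + \frac{13392}{5} = \frac{15272}{5}$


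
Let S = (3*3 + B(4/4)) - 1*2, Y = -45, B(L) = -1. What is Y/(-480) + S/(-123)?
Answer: 59/1312 ≈ 0.044969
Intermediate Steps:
S = 6 (S = (3*3 - 1) - 1*2 = (9 - 1) - 2 = 8 - 2 = 6)
Y/(-480) + S/(-123) = -45/(-480) + 6/(-123) = -45*(-1/480) + 6*(-1/123) = 3/32 - 2/41 = 59/1312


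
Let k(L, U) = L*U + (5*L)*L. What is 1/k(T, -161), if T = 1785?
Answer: 1/15643740 ≈ 6.3923e-8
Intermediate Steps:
k(L, U) = 5*L² + L*U (k(L, U) = L*U + 5*L² = 5*L² + L*U)
1/k(T, -161) = 1/(1785*(-161 + 5*1785)) = 1/(1785*(-161 + 8925)) = 1/(1785*8764) = 1/15643740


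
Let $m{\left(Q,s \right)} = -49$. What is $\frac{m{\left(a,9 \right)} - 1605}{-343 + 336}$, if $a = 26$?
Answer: $\frac{1654}{7} \approx 236.29$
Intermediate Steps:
$\frac{m{\left(a,9 \right)} - 1605}{-343 + 336} = \frac{-49 - 1605}{-343 + 336} = - \frac{1654}{-7} = \left(-1654\right) \left(- \frac{1}{7}\right) = \frac{1654}{7}$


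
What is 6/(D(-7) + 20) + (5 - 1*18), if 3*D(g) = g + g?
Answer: -290/23 ≈ -12.609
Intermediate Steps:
D(g) = 2*g/3 (D(g) = (g + g)/3 = (2*g)/3 = 2*g/3)
6/(D(-7) + 20) + (5 - 1*18) = 6/((⅔)*(-7) + 20) + (5 - 1*18) = 6/(-14/3 + 20) + (5 - 18) = 6/(46/3) - 13 = (3/46)*6 - 13 = 9/23 - 13 = -290/23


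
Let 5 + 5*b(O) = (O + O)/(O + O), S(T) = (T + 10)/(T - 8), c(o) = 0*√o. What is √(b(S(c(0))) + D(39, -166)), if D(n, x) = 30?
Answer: √730/5 ≈ 5.4037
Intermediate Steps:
c(o) = 0
S(T) = (10 + T)/(-8 + T)
b(O) = -⅘ (b(O) = -1 + ((O + O)/(O + O))/5 = -1 + ((2*O)/((2*O)))/5 = -1 + ((2*O)*(1/(2*O)))/5 = -1 + (⅕)*1 = -1 + ⅕ = -⅘)
√(b(S(c(0))) + D(39, -166)) = √(-⅘ + 30) = √(146/5) = √730/5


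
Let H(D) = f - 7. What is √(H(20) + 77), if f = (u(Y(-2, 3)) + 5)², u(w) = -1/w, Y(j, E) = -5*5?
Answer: √59626/25 ≈ 9.7674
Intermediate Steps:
Y(j, E) = -25
f = 15876/625 (f = (-1/(-25) + 5)² = (-1*(-1/25) + 5)² = (1/25 + 5)² = (126/25)² = 15876/625 ≈ 25.402)
H(D) = 11501/625 (H(D) = 15876/625 - 7 = 11501/625)
√(H(20) + 77) = √(11501/625 + 77) = √(59626/625) = √59626/25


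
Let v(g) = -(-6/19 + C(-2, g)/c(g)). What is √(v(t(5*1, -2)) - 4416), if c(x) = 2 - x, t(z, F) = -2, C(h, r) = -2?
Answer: I*√6375526/38 ≈ 66.447*I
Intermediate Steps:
v(g) = 6/19 + 2/(2 - g) (v(g) = -(-6/19 - 2/(2 - g)) = 6/19 + 2/(2 - g))
√(v(t(5*1, -2)) - 4416) = √(2*(-25 + 3*(-2))/(19*(-2 - 2)) - 4416) = √((2/19)*(-25 - 6)/(-4) - 4416) = √((2/19)*(-¼)*(-31) - 4416) = √(31/38 - 4416) = √(-167777/38) = I*√6375526/38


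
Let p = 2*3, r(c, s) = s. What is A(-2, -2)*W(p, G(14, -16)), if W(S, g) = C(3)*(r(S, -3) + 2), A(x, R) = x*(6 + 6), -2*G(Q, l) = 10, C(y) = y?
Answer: 72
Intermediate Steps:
G(Q, l) = -5 (G(Q, l) = -½*10 = -5)
A(x, R) = 12*x (A(x, R) = x*12 = 12*x)
p = 6
W(S, g) = -3 (W(S, g) = 3*(-3 + 2) = 3*(-1) = -3)
A(-2, -2)*W(p, G(14, -16)) = (12*(-2))*(-3) = -24*(-3) = 72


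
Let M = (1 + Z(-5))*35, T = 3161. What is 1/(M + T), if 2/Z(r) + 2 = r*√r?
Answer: 103036/329192421 - 175*I*√5/658384842 ≈ 0.000313 - 5.9435e-7*I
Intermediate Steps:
Z(r) = 2/(-2 + r^(3/2)) (Z(r) = 2/(-2 + r*√r) = 2/(-2 + r^(3/2)))
M = 35 + 70/(-2 - 5*I*√5) (M = (1 + 2/(-2 + (-5)^(3/2)))*35 = (1 + 2/(-2 - 5*I*√5))*35 = 35 + 70/(-2 - 5*I*√5) ≈ 33.915 + 6.0668*I)
1/(M + T) = 1/(175*√5/(-2*I + 5*√5) + 3161) = 1/(3161 + 175*√5/(-2*I + 5*√5))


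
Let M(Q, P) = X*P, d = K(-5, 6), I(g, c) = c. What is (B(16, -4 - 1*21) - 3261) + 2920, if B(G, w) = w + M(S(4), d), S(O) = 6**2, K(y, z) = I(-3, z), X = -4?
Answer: -390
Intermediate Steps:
K(y, z) = z
d = 6
S(O) = 36
M(Q, P) = -4*P
B(G, w) = -24 + w (B(G, w) = w - 4*6 = w - 24 = -24 + w)
(B(16, -4 - 1*21) - 3261) + 2920 = ((-24 + (-4 - 1*21)) - 3261) + 2920 = ((-24 + (-4 - 21)) - 3261) + 2920 = ((-24 - 25) - 3261) + 2920 = (-49 - 3261) + 2920 = -3310 + 2920 = -390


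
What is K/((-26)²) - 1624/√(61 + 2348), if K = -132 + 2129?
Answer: 1997/676 - 1624*√2409/2409 ≈ -30.134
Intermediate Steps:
K = 1997
K/((-26)²) - 1624/√(61 + 2348) = 1997/((-26)²) - 1624/√(61 + 2348) = 1997/676 - 1624*√2409/2409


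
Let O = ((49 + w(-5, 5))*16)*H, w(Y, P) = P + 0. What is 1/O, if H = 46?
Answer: 1/39744 ≈ 2.5161e-5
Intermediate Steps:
w(Y, P) = P
O = 39744 (O = ((49 + 5)*16)*46 = (54*16)*46 = 864*46 = 39744)
1/O = 1/39744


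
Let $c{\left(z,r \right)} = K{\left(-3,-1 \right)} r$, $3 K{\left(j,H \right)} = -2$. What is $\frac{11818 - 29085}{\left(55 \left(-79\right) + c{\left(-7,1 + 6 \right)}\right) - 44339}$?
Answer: $\frac{51801}{146066} \approx 0.35464$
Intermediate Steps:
$K{\left(j,H \right)} = - \frac{2}{3}$ ($K{\left(j,H \right)} = \frac{1}{3} \left(-2\right) = - \frac{2}{3}$)
$c{\left(z,r \right)} = - \frac{2 r}{3}$
$\frac{11818 - 29085}{\left(55 \left(-79\right) + c{\left(-7,1 + 6 \right)}\right) - 44339} = \frac{11818 - 29085}{\left(55 \left(-79\right) - \frac{2 \left(1 + 6\right)}{3}\right) - 44339} = - \frac{17267}{\left(-4345 - \frac{14}{3}\right) - 44339} = - \frac{17267}{- \frac{13049}{3} - 44339} = - \frac{17267}{- \frac{146066}{3}} = \left(-17267\right) \left(- \frac{3}{146066}\right) = \frac{51801}{146066}$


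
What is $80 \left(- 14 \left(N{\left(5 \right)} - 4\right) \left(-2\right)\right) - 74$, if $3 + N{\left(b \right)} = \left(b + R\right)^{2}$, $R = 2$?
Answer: $94006$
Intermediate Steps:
$N{\left(b \right)} = -3 + \left(2 + b\right)^{2}$ ($N{\left(b \right)} = -3 + \left(b + 2\right)^{2} = -3 + \left(2 + b\right)^{2}$)
$80 \left(- 14 \left(N{\left(5 \right)} - 4\right) \left(-2\right)\right) - 74 = 80 \left(- 14 \left(\left(-3 + \left(2 + 5\right)^{2}\right) - 4\right) \left(-2\right)\right) - 74 = 80 \left(- 14 \left(\left(-3 + 7^{2}\right) - 4\right) \left(-2\right)\right) - 74 = 80 \left(- 14 \left(\left(-3 + 49\right) - 4\right) \left(-2\right)\right) - 74 = 80 \left(- 14 \left(46 - 4\right) \left(-2\right)\right) - 74 = 80 \left(- 14 \cdot 42 \left(-2\right)\right) - 74 = 80 \left(\left(-14\right) \left(-84\right)\right) - 74 = 80 \cdot 1176 - 74 = 94080 - 74 = 94006$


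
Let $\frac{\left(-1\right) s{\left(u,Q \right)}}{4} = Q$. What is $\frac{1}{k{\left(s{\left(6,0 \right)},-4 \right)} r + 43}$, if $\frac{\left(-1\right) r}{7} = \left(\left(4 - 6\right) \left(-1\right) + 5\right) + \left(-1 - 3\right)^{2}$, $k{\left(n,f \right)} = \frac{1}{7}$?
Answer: $\frac{1}{20} \approx 0.05$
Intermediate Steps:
$s{\left(u,Q \right)} = - 4 Q$
$k{\left(n,f \right)} = \frac{1}{7}$
$r = -161$ ($r = - 7 \left(\left(\left(4 - 6\right) \left(-1\right) + 5\right) + \left(-1 - 3\right)^{2}\right) = - 7 \left(\left(\left(4 - 6\right) \left(-1\right) + 5\right) + \left(-4\right)^{2}\right) = - 7 \left(\left(\left(-2\right) \left(-1\right) + 5\right) + 16\right) = - 7 \left(\left(2 + 5\right) + 16\right) = - 7 \left(7 + 16\right) = \left(-7\right) 23 = -161$)
$\frac{1}{k{\left(s{\left(6,0 \right)},-4 \right)} r + 43} = \frac{1}{\frac{1}{7} \left(-161\right) + 43} = \frac{1}{-23 + 43} = \frac{1}{20}$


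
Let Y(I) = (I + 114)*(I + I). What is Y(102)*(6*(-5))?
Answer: -1321920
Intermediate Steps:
Y(I) = 2*I*(114 + I) (Y(I) = (114 + I)*(2*I) = 2*I*(114 + I))
Y(102)*(6*(-5)) = (2*102*(114 + 102))*(6*(-5)) = (2*102*216)*(-30) = 44064*(-30) = -1321920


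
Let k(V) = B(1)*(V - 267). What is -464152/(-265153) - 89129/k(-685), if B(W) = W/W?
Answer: 3439242063/36060808 ≈ 95.373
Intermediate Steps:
B(W) = 1
k(V) = -267 + V (k(V) = 1*(V - 267) = 1*(-267 + V) = -267 + V)
-464152/(-265153) - 89129/k(-685) = -464152/(-265153) - 89129/(-267 - 685) = -464152*(-1/265153) - 89129/(-952) = 464152/265153 - 89129*(-1/952) = 464152/265153 + 89129/952 = 3439242063/36060808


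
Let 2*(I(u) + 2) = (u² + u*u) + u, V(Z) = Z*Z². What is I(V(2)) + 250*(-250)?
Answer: -62434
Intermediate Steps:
V(Z) = Z³
I(u) = -2 + u² + u/2 (I(u) = -2 + ((u² + u*u) + u)/2 = -2 + ((u² + u²) + u)/2 = -2 + (2*u² + u)/2 = -2 + (u + 2*u²)/2 = -2 + (u² + u/2) = -2 + u² + u/2)
I(V(2)) + 250*(-250) = (-2 + (2³)² + (½)*2³) + 250*(-250) = (-2 + 8² + (½)*8) - 62500 = (-2 + 64 + 4) - 62500 = 66 - 62500 = -62434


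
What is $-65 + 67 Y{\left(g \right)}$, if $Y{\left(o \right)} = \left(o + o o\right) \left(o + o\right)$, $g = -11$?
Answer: $-162205$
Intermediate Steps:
$Y{\left(o \right)} = 2 o \left(o + o^{2}\right)$ ($Y{\left(o \right)} = \left(o + o^{2}\right) 2 o = 2 o \left(o + o^{2}\right)$)
$-65 + 67 Y{\left(g \right)} = -65 + 67 \cdot 2 \left(-11\right)^{2} \left(1 - 11\right) = -65 + 67 \cdot 2 \cdot 121 \left(-10\right) = -65 + 67 \left(-2420\right) = -65 - 162140 = -162205$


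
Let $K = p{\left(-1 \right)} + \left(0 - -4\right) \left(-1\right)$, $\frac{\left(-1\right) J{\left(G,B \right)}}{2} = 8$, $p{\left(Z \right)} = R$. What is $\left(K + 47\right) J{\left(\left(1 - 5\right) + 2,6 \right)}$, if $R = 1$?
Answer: $-704$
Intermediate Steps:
$p{\left(Z \right)} = 1$
$J{\left(G,B \right)} = -16$ ($J{\left(G,B \right)} = \left(-2\right) 8 = -16$)
$K = -3$ ($K = 1 + \left(0 - -4\right) \left(-1\right) = 1 + \left(0 + 4\right) \left(-1\right) = 1 + 4 \left(-1\right) = 1 - 4 = -3$)
$\left(K + 47\right) J{\left(\left(1 - 5\right) + 2,6 \right)} = \left(-3 + 47\right) \left(-16\right) = 44 \left(-16\right) = -704$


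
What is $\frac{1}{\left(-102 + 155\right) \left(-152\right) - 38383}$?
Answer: $- \frac{1}{46439} \approx -2.1534 \cdot 10^{-5}$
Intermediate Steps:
$\frac{1}{\left(-102 + 155\right) \left(-152\right) - 38383} = \frac{1}{53 \left(-152\right) - 38383} = \frac{1}{-8056 - 38383} = \frac{1}{-46439} = - \frac{1}{46439}$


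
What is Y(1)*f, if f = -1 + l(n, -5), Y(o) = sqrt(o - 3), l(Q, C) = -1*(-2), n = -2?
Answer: I*sqrt(2) ≈ 1.4142*I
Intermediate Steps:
l(Q, C) = 2
Y(o) = sqrt(-3 + o)
f = 1 (f = -1 + 2 = 1)
Y(1)*f = sqrt(-3 + 1)*1 = sqrt(-2)*1 = (I*sqrt(2))*1 = I*sqrt(2)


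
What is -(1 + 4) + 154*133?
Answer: 20477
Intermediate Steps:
-(1 + 4) + 154*133 = -1*5 + 20482 = -5 + 20482 = 20477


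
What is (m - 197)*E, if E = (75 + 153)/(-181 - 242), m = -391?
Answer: 14896/47 ≈ 316.94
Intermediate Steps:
E = -76/141 (E = 228/(-423) = 228*(-1/423) = -76/141 ≈ -0.53901)
(m - 197)*E = (-391 - 197)*(-76/141) = -588*(-76/141) = 14896/47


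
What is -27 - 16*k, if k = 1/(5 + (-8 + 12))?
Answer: -259/9 ≈ -28.778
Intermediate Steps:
k = 1/9 (k = 1/(5 + 4) = 1/9 ≈ 0.11111)
-27 - 16*k = -27 - 16*1/9 = -27 - 16/9 = -259/9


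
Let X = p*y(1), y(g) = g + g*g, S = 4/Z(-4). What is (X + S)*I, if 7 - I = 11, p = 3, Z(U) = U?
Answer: -20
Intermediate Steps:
S = -1 (S = 4/(-4) = 4*(-¼) = -1)
y(g) = g + g²
X = 6 (X = 3*(1*(1 + 1)) = 3*(1*2) = 3*2 = 6)
I = -4 (I = 7 - 1*11 = 7 - 11 = -4)
(X + S)*I = (6 - 1)*(-4) = 5*(-4) = -20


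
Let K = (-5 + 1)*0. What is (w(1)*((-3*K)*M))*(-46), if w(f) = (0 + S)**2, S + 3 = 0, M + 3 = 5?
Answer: 0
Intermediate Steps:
M = 2 (M = -3 + 5 = 2)
K = 0 (K = -4*0 = 0)
S = -3 (S = -3 + 0 = -3)
w(f) = 9 (w(f) = (0 - 3)**2 = (-3)**2 = 9)
(w(1)*((-3*K)*M))*(-46) = (9*(-3*0*2))*(-46) = (9*(0*2))*(-46) = (9*0)*(-46) = 0*(-46) = 0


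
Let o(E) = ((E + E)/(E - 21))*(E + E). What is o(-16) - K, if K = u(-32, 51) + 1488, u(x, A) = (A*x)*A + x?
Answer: 3024688/37 ≈ 81748.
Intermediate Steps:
o(E) = 4*E**2/(-21 + E) (o(E) = ((2*E)/(-21 + E))*(2*E) = (2*E/(-21 + E))*(2*E) = 4*E**2/(-21 + E))
u(x, A) = x + x*A**2 (u(x, A) = x*A**2 + x = x + x*A**2)
K = -81776 (K = -32*(1 + 51**2) + 1488 = -32*(1 + 2601) + 1488 = -32*2602 + 1488 = -83264 + 1488 = -81776)
o(-16) - K = 4*(-16)**2/(-21 - 16) - 1*(-81776) = 4*256/(-37) + 81776 = 4*256*(-1/37) + 81776 = -1024/37 + 81776 = 3024688/37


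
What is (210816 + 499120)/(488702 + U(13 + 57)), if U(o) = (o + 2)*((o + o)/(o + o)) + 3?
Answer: 709936/488777 ≈ 1.4525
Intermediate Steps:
U(o) = 5 + o (U(o) = (2 + o)*((2*o)/((2*o))) + 3 = (2 + o)*((2*o)*(1/(2*o))) + 3 = (2 + o)*1 + 3 = (2 + o) + 3 = 5 + o)
(210816 + 499120)/(488702 + U(13 + 57)) = (210816 + 499120)/(488702 + (5 + (13 + 57))) = 709936/(488702 + (5 + 70)) = 709936/(488702 + 75) = 709936/488777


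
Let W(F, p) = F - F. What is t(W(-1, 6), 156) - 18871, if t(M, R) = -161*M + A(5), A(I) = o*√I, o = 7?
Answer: -18871 + 7*√5 ≈ -18855.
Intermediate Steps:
A(I) = 7*√I
W(F, p) = 0
t(M, R) = -161*M + 7*√5
t(W(-1, 6), 156) - 18871 = (-161*0 + 7*√5) - 18871 = (0 + 7*√5) - 18871 = 7*√5 - 18871 = -18871 + 7*√5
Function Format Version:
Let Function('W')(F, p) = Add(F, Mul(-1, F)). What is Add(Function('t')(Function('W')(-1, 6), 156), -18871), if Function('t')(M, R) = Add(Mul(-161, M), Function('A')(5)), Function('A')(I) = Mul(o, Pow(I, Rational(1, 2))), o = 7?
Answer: Add(-18871, Mul(7, Pow(5, Rational(1, 2)))) ≈ -18855.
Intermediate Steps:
Function('A')(I) = Mul(7, Pow(I, Rational(1, 2)))
Function('W')(F, p) = 0
Function('t')(M, R) = Add(Mul(-161, M), Mul(7, Pow(5, Rational(1, 2))))
Add(Function('t')(Function('W')(-1, 6), 156), -18871) = Add(Add(Mul(-161, 0), Mul(7, Pow(5, Rational(1, 2)))), -18871) = Add(Add(0, Mul(7, Pow(5, Rational(1, 2)))), -18871) = Add(Mul(7, Pow(5, Rational(1, 2))), -18871) = Add(-18871, Mul(7, Pow(5, Rational(1, 2))))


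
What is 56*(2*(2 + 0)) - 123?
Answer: 101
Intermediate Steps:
56*(2*(2 + 0)) - 123 = 56*(2*2) - 123 = 56*4 - 123 = 224 - 123 = 101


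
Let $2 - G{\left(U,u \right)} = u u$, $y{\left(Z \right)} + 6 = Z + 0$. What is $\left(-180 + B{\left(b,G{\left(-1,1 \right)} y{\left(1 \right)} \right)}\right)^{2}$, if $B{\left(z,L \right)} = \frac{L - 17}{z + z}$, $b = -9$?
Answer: $\frac{2588881}{81} \approx 31962.0$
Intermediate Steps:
$y{\left(Z \right)} = -6 + Z$ ($y{\left(Z \right)} = -6 + \left(Z + 0\right) = -6 + Z$)
$G{\left(U,u \right)} = 2 - u^{2}$ ($G{\left(U,u \right)} = 2 - u u = 2 - u^{2}$)
$B{\left(z,L \right)} = \frac{-17 + L}{2 z}$
$\left(-180 + B{\left(b,G{\left(-1,1 \right)} y{\left(1 \right)} \right)}\right)^{2} = \left(-180 + \frac{-17 + \left(2 - 1^{2}\right) \left(-6 + 1\right)}{2 \left(-9\right)}\right)^{2} = \left(-180 + \frac{1}{2} \left(- \frac{1}{9}\right) \left(-17 + \left(2 - 1\right) \left(-5\right)\right)\right)^{2} = \left(-180 + \frac{1}{2} \left(- \frac{1}{9}\right) \left(-17 + 1 \left(-5\right)\right)\right)^{2} = \left(-180 + \frac{1}{2} \left(- \frac{1}{9}\right) \left(-17 - 5\right)\right)^{2} = \left(-180 + \frac{1}{2} \left(- \frac{1}{9}\right) \left(-22\right)\right)^{2} = \left(-180 + \frac{11}{9}\right)^{2} = \left(- \frac{1609}{9}\right)^{2} = \frac{2588881}{81}$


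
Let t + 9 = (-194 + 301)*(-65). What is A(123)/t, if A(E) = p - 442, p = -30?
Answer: 118/1741 ≈ 0.067777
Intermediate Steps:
t = -6964 (t = -9 + (-194 + 301)*(-65) = -9 + 107*(-65) = -9 - 6955 = -6964)
A(E) = -472 (A(E) = -30 - 442 = -472)
A(123)/t = -472/(-6964) = -472*(-1/6964) = 118/1741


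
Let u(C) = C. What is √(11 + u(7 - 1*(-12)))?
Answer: √30 ≈ 5.4772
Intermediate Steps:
√(11 + u(7 - 1*(-12))) = √(11 + (7 - 1*(-12))) = √(11 + (7 + 12)) = √(11 + 19) = √30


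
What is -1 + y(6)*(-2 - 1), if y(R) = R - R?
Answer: -1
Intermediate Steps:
y(R) = 0
-1 + y(6)*(-2 - 1) = -1 + 0*(-2 - 1) = -1 + 0*(-3) = -1 + 0 = -1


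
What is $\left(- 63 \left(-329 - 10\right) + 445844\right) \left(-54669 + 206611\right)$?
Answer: $70987454342$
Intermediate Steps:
$\left(- 63 \left(-329 - 10\right) + 445844\right) \left(-54669 + 206611\right) = \left(\left(-63\right) \left(-339\right) + 445844\right) 151942 = \left(21357 + 445844\right) 151942 = 467201 \cdot 151942 = 70987454342$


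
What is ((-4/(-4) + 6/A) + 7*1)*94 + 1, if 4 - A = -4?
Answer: 1647/2 ≈ 823.50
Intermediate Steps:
A = 8 (A = 4 - 1*(-4) = 4 + 4 = 8)
((-4/(-4) + 6/A) + 7*1)*94 + 1 = ((-4/(-4) + 6/8) + 7*1)*94 + 1 = ((-4*(-1/4) + 6*(1/8)) + 7)*94 + 1 = ((1 + 3/4) + 7)*94 + 1 = (7/4 + 7)*94 + 1 = (35/4)*94 + 1 = 1645/2 + 1 = 1647/2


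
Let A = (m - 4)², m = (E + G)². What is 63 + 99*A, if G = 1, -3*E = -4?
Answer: 2426/9 ≈ 269.56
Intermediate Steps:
E = 4/3 (E = -⅓*(-4) = 4/3 ≈ 1.3333)
m = 49/9 (m = (4/3 + 1)² = (7/3)² = 49/9 ≈ 5.4444)
A = 169/81 (A = (49/9 - 4)² = (13/9)² = 169/81 ≈ 2.0864)
63 + 99*A = 63 + 99*(169/81) = 63 + 1859/9 = 2426/9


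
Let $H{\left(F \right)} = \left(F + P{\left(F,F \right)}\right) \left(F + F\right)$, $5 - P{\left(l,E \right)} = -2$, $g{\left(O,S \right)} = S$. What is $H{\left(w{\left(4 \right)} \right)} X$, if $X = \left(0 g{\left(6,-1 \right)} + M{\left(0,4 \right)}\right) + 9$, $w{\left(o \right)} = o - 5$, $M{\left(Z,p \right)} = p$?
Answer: $-156$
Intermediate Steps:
$w{\left(o \right)} = -5 + o$
$P{\left(l,E \right)} = 7$ ($P{\left(l,E \right)} = 5 - -2 = 5 + 2 = 7$)
$H{\left(F \right)} = 2 F \left(7 + F\right)$ ($H{\left(F \right)} = \left(F + 7\right) \left(F + F\right) = \left(7 + F\right) 2 F = 2 F \left(7 + F\right)$)
$X = 13$ ($X = \left(0 \left(-1\right) + 4\right) + 9 = \left(0 + 4\right) + 9 = 4 + 9 = 13$)
$H{\left(w{\left(4 \right)} \right)} X = 2 \left(-5 + 4\right) \left(7 + \left(-5 + 4\right)\right) 13 = 2 \left(-1\right) \left(7 - 1\right) 13 = 2 \left(-1\right) 6 \cdot 13 = \left(-12\right) 13 = -156$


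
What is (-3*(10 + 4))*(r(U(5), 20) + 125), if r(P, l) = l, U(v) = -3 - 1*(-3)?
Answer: -6090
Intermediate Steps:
U(v) = 0 (U(v) = -3 + 3 = 0)
(-3*(10 + 4))*(r(U(5), 20) + 125) = (-3*(10 + 4))*(20 + 125) = -3*14*145 = -42*145 = -6090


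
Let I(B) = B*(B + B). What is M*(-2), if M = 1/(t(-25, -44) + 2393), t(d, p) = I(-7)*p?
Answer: 2/1919 ≈ 0.0010422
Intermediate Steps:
I(B) = 2*B² (I(B) = B*(2*B) = 2*B²)
t(d, p) = 98*p (t(d, p) = (2*(-7)²)*p = (2*49)*p = 98*p)
M = -1/1919 (M = 1/(98*(-44) + 2393) = 1/(-4312 + 2393) = 1/(-1919) = -1/1919 ≈ -0.00052110)
M*(-2) = -1/1919*(-2) = 2/1919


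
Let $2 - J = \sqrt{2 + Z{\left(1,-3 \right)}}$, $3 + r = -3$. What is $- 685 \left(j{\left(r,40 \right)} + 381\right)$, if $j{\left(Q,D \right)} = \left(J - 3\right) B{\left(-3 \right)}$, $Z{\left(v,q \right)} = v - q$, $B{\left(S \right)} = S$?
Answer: $-263040 - 2055 \sqrt{6} \approx -2.6807 \cdot 10^{5}$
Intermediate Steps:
$r = -6$ ($r = -3 - 3 = -6$)
$J = 2 - \sqrt{6}$ ($J = 2 - \sqrt{2 + \left(1 - -3\right)} = 2 - \sqrt{2 + \left(1 + 3\right)} = 2 - \sqrt{2 + 4} = 2 - \sqrt{6} \approx -0.44949$)
$j{\left(Q,D \right)} = 3 + 3 \sqrt{6}$ ($j{\left(Q,D \right)} = \left(\left(2 - \sqrt{6}\right) - 3\right) \left(-3\right) = \left(-1 - \sqrt{6}\right) \left(-3\right) = 3 + 3 \sqrt{6}$)
$- 685 \left(j{\left(r,40 \right)} + 381\right) = - 685 \left(\left(3 + 3 \sqrt{6}\right) + 381\right) = - 685 \left(384 + 3 \sqrt{6}\right) = -263040 - 2055 \sqrt{6}$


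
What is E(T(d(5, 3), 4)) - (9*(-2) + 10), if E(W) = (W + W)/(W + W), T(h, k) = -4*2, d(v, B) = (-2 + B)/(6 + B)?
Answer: 9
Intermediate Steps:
d(v, B) = (-2 + B)/(6 + B)
T(h, k) = -8
E(W) = 1 (E(W) = (2*W)/((2*W)) = (2*W)*(1/(2*W)) = 1)
E(T(d(5, 3), 4)) - (9*(-2) + 10) = 1 - (9*(-2) + 10) = 1 - (-18 + 10) = 1 - 1*(-8) = 1 + 8 = 9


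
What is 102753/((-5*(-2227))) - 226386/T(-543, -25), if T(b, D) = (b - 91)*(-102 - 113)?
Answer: 1148545332/151781185 ≈ 7.5671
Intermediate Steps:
T(b, D) = 19565 - 215*b (T(b, D) = (-91 + b)*(-215) = 19565 - 215*b)
102753/((-5*(-2227))) - 226386/T(-543, -25) = 102753/((-5*(-2227))) - 226386/(19565 - 215*(-543)) = 102753/11135 - 226386/(19565 + 116745) = 102753*(1/11135) - 226386/136310 = 102753/11135 - 226386*1/136310 = 102753/11135 - 113193/68155 = 1148545332/151781185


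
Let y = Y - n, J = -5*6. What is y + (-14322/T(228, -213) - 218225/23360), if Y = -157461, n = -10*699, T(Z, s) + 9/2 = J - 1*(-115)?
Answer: -16189133435/107456 ≈ -1.5066e+5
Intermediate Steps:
J = -30
T(Z, s) = 161/2 (T(Z, s) = -9/2 + (-30 - 1*(-115)) = -9/2 + (-30 + 115) = -9/2 + 85 = 161/2)
n = -6990
y = -150471 (y = -157461 - 1*(-6990) = -157461 + 6990 = -150471)
y + (-14322/T(228, -213) - 218225/23360) = -150471 + (-14322/161/2 - 218225/23360) = -150471 + (-14322*2/161 - 218225*1/23360) = -150471 + (-4092/23 - 43645/4672) = -150471 - 20121659/107456 = -16189133435/107456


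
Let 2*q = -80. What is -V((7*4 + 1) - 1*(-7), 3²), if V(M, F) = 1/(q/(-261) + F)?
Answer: -261/2389 ≈ -0.10925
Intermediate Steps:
q = -40 (q = (½)*(-80) = -40)
V(M, F) = 1/(40/261 + F) (V(M, F) = 1/(-40/(-261) + F) = 1/(-40*(-1/261) + F) = 1/(40/261 + F))
-V((7*4 + 1) - 1*(-7), 3²) = -261/(40 + 261*3²) = -261/(40 + 261*9) = -261/(40 + 2349) = -261/2389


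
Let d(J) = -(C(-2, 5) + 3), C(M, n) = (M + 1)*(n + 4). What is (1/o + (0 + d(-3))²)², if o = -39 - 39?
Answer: 7879249/6084 ≈ 1295.1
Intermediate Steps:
o = -78
C(M, n) = (1 + M)*(4 + n)
d(J) = 6 (d(J) = -((4 + 5 + 4*(-2) - 2*5) + 3) = -((4 + 5 - 8 - 10) + 3) = -(-9 + 3) = -1*(-6) = 6)
(1/o + (0 + d(-3))²)² = (1/(-78) + (0 + 6)²)² = (-1/78 + 6²)² = (-1/78 + 36)² = (2807/78)² = 7879249/6084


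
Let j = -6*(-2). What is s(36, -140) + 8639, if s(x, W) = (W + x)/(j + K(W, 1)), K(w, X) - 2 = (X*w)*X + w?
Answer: 1149039/133 ≈ 8639.4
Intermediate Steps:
K(w, X) = 2 + w + w*X² (K(w, X) = 2 + ((X*w)*X + w) = 2 + (w*X² + w) = 2 + (w + w*X²) = 2 + w + w*X²)
j = 12
s(x, W) = (W + x)/(14 + 2*W) (s(x, W) = (W + x)/(12 + (2 + W + W*1²)) = (W + x)/(12 + (2 + W + W*1)) = (W + x)/(12 + (2 + W + W)) = (W + x)/(12 + (2 + 2*W)) = (W + x)/(14 + 2*W))
s(36, -140) + 8639 = (-140 + 36)/(2*(7 - 140)) + 8639 = (½)*(-104)/(-133) + 8639 = (½)*(-1/133)*(-104) + 8639 = 52/133 + 8639 = 1149039/133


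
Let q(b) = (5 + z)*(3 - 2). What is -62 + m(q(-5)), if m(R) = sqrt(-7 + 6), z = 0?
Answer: -62 + I ≈ -62.0 + 1.0*I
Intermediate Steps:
q(b) = 5 (q(b) = (5 + 0)*(3 - 2) = 5*1 = 5)
m(R) = I (m(R) = sqrt(-1) = I)
-62 + m(q(-5)) = -62 + I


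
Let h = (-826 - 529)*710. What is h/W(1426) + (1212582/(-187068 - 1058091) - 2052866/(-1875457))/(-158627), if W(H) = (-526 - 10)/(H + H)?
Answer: 42349175303702128666916695/8272991573987275989 ≈ 5.1190e+6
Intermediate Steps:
W(H) = -268/H (W(H) = -536*1/(2*H) = -268/H)
h = -962050 (h = -1355*710 = -962050)
h/W(1426) + (1212582/(-187068 - 1058091) - 2052866/(-1875457))/(-158627) = -962050/((-268/1426)) + (1212582/(-187068 - 1058091) - 2052866/(-1875457))/(-158627) = -962050/((-268*1/1426)) + (1212582/(-1245159) - 2052866*(-1/1875457))*(-1/158627) = -962050/(-134/713) + (1212582*(-1/1245159) + 2052866/1875457)*(-1/158627) = -962050*(-713/134) + (-404194/415053 + 2052866/1875457)*(-1/158627) = 342970825/67 + (93999725240/778414054221)*(-1/158627) = 342970825/67 - 93999725240/123477486178914567 = 42349175303702128666916695/8272991573987275989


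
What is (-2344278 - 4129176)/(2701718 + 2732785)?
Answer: -2157818/1811501 ≈ -1.1912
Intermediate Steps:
(-2344278 - 4129176)/(2701718 + 2732785) = -6473454/5434503 = -6473454*1/5434503 = -2157818/1811501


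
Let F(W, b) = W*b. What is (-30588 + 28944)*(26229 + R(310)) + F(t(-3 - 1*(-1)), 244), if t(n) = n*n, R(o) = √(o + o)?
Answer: -43119500 - 3288*√155 ≈ -4.3160e+7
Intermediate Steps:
R(o) = √2*√o (R(o) = √(2*o) = √2*√o)
t(n) = n²
(-30588 + 28944)*(26229 + R(310)) + F(t(-3 - 1*(-1)), 244) = (-30588 + 28944)*(26229 + √2*√310) + (-3 - 1*(-1))²*244 = -1644*(26229 + 2*√155) + (-3 + 1)²*244 = (-43120476 - 3288*√155) + (-2)²*244 = (-43120476 - 3288*√155) + 4*244 = (-43120476 - 3288*√155) + 976 = -43119500 - 3288*√155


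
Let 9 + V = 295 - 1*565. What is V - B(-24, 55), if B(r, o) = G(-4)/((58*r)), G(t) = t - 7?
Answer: -388379/1392 ≈ -279.01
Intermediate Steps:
G(t) = -7 + t
B(r, o) = -11/(58*r) (B(r, o) = (-7 - 4)/((58*r)) = -11/(58*r))
V = -279 (V = -9 + (295 - 1*565) = -9 + (295 - 565) = -9 - 270 = -279)
V - B(-24, 55) = -279 - (-11)/(58*(-24)) = -279 - (-11)*(-1)/(58*24) = -279 - 1*11/1392 = -279 - 11/1392 = -388379/1392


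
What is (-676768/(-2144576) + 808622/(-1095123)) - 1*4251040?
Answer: -18352730050724437/4317232542 ≈ -4.2510e+6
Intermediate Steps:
(-676768/(-2144576) + 808622/(-1095123)) - 1*4251040 = (-676768*(-1/2144576) + 808622*(-1/1095123)) - 4251040 = (21149/67018 - 47566/64419) - 4251040 = -1825380757/4317232542 - 4251040 = -18352730050724437/4317232542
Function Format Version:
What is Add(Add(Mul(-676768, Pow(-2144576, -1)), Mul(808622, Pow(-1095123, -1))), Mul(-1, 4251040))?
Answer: Rational(-18352730050724437, 4317232542) ≈ -4.2510e+6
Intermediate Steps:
Add(Add(Mul(-676768, Pow(-2144576, -1)), Mul(808622, Pow(-1095123, -1))), Mul(-1, 4251040)) = Add(Add(Mul(-676768, Rational(-1, 2144576)), Mul(808622, Rational(-1, 1095123))), -4251040) = Add(Add(Rational(21149, 67018), Rational(-47566, 64419)), -4251040) = Add(Rational(-1825380757, 4317232542), -4251040) = Rational(-18352730050724437, 4317232542)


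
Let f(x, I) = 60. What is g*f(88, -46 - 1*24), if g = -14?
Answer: -840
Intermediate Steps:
g*f(88, -46 - 1*24) = -14*60 = -840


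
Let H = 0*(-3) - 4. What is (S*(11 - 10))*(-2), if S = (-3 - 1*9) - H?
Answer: 16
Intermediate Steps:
H = -4 (H = 0 - 4 = -4)
S = -8 (S = (-3 - 1*9) - 1*(-4) = (-3 - 9) + 4 = -12 + 4 = -8)
(S*(11 - 10))*(-2) = -8*(11 - 10)*(-2) = -8*1*(-2) = -8*(-2) = 16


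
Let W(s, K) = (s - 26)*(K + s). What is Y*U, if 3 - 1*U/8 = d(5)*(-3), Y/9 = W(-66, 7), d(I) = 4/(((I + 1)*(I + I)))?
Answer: 6253056/5 ≈ 1.2506e+6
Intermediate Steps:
W(s, K) = (-26 + s)*(K + s)
d(I) = 2/(I*(1 + I)) (d(I) = 4/(((1 + I)*(2*I))) = 4/((2*I*(1 + I))) = 4*(1/(2*I*(1 + I))) = 2/(I*(1 + I)))
Y = 48852 (Y = 9*((-66)**2 - 26*7 - 26*(-66) + 7*(-66)) = 9*(4356 - 182 + 1716 - 462) = 9*5428 = 48852)
U = 128/5 (U = 24 - 8*2/(5*(1 + 5))*(-3) = 24 - 8*2*(1/5)/6*(-3) = 24 - 8*2*(1/5)*(1/6)*(-3) = 24 - 8*(-3)/15 = 24 - 8*(-1/5) = 24 + 8/5 = 128/5 ≈ 25.600)
Y*U = 48852*(128/5) = 6253056/5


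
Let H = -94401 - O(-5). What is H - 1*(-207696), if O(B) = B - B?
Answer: 113295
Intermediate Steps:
O(B) = 0
H = -94401 (H = -94401 - 1*0 = -94401 + 0 = -94401)
H - 1*(-207696) = -94401 - 1*(-207696) = -94401 + 207696 = 113295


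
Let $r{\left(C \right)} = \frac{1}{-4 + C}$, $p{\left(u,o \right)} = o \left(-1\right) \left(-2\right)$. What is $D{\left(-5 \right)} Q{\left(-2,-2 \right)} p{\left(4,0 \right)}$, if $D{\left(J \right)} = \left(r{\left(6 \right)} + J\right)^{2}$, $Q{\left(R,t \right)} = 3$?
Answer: $0$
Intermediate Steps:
$p{\left(u,o \right)} = 2 o$ ($p{\left(u,o \right)} = - o \left(-2\right) = 2 o$)
$D{\left(J \right)} = \left(\frac{1}{2} + J\right)^{2}$ ($D{\left(J \right)} = \left(\frac{1}{-4 + 6} + J\right)^{2} = \left(\frac{1}{2} + J\right)^{2}$)
$D{\left(-5 \right)} Q{\left(-2,-2 \right)} p{\left(4,0 \right)} = \frac{\left(1 + 2 \left(-5\right)\right)^{2}}{4} \cdot 3 \cdot 2 \cdot 0 = \frac{\left(1 - 10\right)^{2}}{4} \cdot 3 \cdot 0 = \frac{\left(-9\right)^{2}}{4} \cdot 3 \cdot 0 = \frac{1}{4} \cdot 81 \cdot 3 \cdot 0 = \frac{81}{4} \cdot 3 \cdot 0 = \frac{243}{4} \cdot 0 = 0$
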